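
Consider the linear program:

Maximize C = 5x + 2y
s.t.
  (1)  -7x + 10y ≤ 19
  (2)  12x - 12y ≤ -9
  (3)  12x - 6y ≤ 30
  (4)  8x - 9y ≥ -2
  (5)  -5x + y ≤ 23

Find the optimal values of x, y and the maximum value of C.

x = -19/4, y = -4, maximum C = -127/4

Extreme points and C = 5x + 2y:
  (-19/4, -4) → C = -127/4
  (-89/16, -77/16) → C = -599/16
  (-205/37, -174/37) → C = -1373/37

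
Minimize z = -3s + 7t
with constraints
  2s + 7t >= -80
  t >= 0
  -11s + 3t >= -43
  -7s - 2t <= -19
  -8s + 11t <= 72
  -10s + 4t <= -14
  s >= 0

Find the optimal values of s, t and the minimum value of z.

s = 43/11, t = 0, minimum z = -129/11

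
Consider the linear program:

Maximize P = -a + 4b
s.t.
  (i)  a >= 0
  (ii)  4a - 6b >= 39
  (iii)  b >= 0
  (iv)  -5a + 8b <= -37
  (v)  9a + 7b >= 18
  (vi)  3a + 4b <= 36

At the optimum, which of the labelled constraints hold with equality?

(ii) and (vi)

Feasible corners and P = -a + 4b:
  (39/4, 0) → P = -39/4
  (186/17, 27/34) → P = -132/17
  (12, 0) → P = -12

The maximum is at (186/17, 27/34). Substituting into each constraint, equality holds for (ii) and (vi); the remaining constraints have slack.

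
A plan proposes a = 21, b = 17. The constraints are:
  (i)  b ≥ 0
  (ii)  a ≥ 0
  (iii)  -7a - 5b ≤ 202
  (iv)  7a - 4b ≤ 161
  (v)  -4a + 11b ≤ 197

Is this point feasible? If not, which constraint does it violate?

(i): 17 ≥ 0 ✓
(ii): 21 ≥ 0 ✓
(iii): -232 ≤ 202 ✓
(iv): 79 ≤ 161 ✓
(v): 103 ≤ 197 ✓

feasible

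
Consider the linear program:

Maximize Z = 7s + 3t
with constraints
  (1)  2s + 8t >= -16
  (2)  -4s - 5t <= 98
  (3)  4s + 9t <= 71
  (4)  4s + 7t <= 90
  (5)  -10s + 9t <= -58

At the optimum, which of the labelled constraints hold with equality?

(1) and (4)

Vertices and Z = 7s + 3t:
  (416/9, -122/9) → Z = 2546/9
  (160/49, -138/49) → Z = 706/49
  (313/8, -19/2) → Z = 1963/8
  (129/14, 239/63) → Z = 3187/42

The maximum is at (416/9, -122/9). Substituting into each constraint, equality holds for (1) and (4); the remaining constraints have slack.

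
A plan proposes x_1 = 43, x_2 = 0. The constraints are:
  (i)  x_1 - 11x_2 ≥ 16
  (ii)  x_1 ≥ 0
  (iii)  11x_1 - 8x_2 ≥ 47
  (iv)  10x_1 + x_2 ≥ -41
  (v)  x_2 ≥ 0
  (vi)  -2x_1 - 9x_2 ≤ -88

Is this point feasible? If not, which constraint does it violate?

Constraint (vi): -2x_1 - 9x_2 = -86, which is not ≤ -88. All other constraints are satisfied.

not feasible — violates (vi)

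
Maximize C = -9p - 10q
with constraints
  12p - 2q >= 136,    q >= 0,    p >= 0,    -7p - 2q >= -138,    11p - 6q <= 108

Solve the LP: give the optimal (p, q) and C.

Vertices and C = -9p - 10q:
  (274/19, 352/19) → C = -5986/19
  (12, 4) → C = -148
  (261/16, 381/32) → C = -2127/8

At the optimal vertex, 12p - 2q = 136 and 11p - 6q = 108.
Solving simultaneously gives p = 12, q = 4.

p = 12, q = 4, maximum C = -148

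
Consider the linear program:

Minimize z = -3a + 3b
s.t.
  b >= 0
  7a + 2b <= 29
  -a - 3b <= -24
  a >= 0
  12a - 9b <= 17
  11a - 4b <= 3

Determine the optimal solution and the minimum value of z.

a = 39/19, b = 139/19, minimum z = 300/19

At the optimal vertex, 7a + 2b = 29 and -a - 3b = -24.
Solving simultaneously gives a = 39/19, b = 139/19.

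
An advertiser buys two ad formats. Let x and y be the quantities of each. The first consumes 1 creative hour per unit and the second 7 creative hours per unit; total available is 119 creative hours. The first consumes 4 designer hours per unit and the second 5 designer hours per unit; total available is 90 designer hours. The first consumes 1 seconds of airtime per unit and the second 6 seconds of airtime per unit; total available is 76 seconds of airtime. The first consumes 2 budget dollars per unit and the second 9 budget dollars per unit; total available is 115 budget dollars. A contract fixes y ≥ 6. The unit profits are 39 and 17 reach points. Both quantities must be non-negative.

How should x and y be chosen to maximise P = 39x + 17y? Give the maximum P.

x = 15, y = 6, maximum P = 687

Corner points and P = 39x + 17y:
  (0, 38/3) → P = 646/3
  (0, 6) → P = 102
  (235/26, 140/13) → P = 13925/26
  (15, 6) → P = 687
  (2, 37/3) → P = 863/3

At the optimal vertex, 4x + 5y = 90 and y = 6.
Solving simultaneously gives x = 15, y = 6.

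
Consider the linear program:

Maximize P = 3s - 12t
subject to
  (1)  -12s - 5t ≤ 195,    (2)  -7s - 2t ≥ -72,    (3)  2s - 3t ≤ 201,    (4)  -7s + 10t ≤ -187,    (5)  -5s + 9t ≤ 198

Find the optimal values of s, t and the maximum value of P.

The binding constraints are -12s - 5t = 195 and 2s - 3t = 201.
Solving simultaneously gives s = 210/23, t = -1401/23.

s = 210/23, t = -1401/23, maximum P = 17442/23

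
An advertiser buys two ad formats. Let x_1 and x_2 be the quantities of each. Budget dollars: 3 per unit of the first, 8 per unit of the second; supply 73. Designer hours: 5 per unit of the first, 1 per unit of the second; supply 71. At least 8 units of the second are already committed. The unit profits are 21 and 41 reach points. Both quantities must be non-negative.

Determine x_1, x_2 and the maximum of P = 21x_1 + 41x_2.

x_1 = 3, x_2 = 8, maximum P = 391

Feasible corners and P = 21x_1 + 41x_2:
  (0, 73/8) → P = 2993/8
  (0, 8) → P = 328
  (3, 8) → P = 391

At the optimal vertex, 3x_1 + 8x_2 = 73 and x_2 = 8.
Solving simultaneously gives x_1 = 3, x_2 = 8.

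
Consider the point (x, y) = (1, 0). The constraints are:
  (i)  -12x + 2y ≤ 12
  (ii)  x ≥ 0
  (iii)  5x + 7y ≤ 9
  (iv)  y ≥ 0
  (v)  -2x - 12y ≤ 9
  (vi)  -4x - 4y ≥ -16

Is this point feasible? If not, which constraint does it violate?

(i): -12 ≤ 12 ✓
(ii): 1 ≥ 0 ✓
(iii): 5 ≤ 9 ✓
(iv): 0 ≥ 0 ✓
(v): -2 ≤ 9 ✓
(vi): -4 ≥ -16 ✓

feasible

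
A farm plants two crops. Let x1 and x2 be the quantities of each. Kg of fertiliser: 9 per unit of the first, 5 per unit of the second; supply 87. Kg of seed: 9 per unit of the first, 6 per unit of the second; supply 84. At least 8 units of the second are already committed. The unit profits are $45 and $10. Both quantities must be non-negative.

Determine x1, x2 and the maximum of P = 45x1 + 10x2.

x1 = 4, x2 = 8, maximum P = 260

The optimum lies where 9x1 + 6x2 = 84 and x2 = 8.
Solving simultaneously gives x1 = 4, x2 = 8.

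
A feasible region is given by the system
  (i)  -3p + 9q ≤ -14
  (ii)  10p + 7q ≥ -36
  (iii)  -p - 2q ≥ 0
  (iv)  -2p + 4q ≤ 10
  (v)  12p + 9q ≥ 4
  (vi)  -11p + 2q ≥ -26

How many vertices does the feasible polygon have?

4

Intersecting each pair of boundary lines and keeping only the points that satisfy every inequality leaves:
  (28/15, -14/15)
  (6/5, -52/45)
  (13/6, -13/12)
  (242/123, -268/123)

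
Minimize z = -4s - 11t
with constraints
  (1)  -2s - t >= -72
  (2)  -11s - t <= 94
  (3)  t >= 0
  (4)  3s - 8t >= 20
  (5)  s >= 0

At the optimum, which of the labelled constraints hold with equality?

Feasible corners and z = -4s - 11t:
  (36, 0) → z = -144
  (596/19, 176/19) → z = -4320/19
  (20/3, 0) → z = -80/3

The minimum is at (596/19, 176/19). Substituting into each constraint, equality holds for (1) and (4); the remaining constraints have slack.

(1) and (4)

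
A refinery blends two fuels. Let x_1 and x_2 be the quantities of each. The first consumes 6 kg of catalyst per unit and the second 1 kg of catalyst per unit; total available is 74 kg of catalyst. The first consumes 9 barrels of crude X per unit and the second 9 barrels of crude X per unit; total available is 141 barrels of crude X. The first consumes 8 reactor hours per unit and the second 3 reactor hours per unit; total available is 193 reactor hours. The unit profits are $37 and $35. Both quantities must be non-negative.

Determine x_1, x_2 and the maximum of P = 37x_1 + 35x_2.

x_1 = 35/3, x_2 = 4, maximum P = 1715/3

The optimum lies where 6x_1 + x_2 = 74 and 9x_1 + 9x_2 = 141.
Solving simultaneously gives x_1 = 35/3, x_2 = 4.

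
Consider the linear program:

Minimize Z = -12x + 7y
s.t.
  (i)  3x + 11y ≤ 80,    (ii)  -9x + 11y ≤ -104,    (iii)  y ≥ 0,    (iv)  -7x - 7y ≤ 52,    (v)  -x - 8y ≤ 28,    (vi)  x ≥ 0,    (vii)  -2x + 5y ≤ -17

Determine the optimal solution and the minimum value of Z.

Feasible corners and Z = -12x + 7y:
  (80/3, 0) → Z = -320
  (587/37, 109/37) → Z = -6281/37
  (104/9, 0) → Z = -416/3
  (333/23, 55/23) → Z = -157

x = 80/3, y = 0, minimum Z = -320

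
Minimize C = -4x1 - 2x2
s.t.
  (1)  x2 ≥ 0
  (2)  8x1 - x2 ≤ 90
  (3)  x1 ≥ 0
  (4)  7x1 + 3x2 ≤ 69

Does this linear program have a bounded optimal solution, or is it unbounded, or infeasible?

Feasible corners and C = -4x1 - 2x2:
  (0, 0) → C = 0
  (69/7, 0) → C = -276/7
  (0, 23) → C = -46
The feasible region has finitely many vertices and no improving ray; the minimum is -46 at (0, 23).

bounded optimum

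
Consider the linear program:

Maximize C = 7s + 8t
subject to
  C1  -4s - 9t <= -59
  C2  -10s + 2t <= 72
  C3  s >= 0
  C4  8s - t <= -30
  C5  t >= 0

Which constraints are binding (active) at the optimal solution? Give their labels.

C2 and C4

Corner points and C = 7s + 8t:
  (0, 36) → C = 288
  (2, 46) → C = 382
  (0, 30) → C = 240

The maximum is at (2, 46). Substituting into each constraint, equality holds for C2 and C4; the remaining constraints have slack.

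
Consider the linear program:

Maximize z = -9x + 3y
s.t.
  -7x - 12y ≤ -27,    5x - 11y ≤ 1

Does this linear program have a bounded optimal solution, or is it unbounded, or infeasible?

From the feasible point (309/137, 128/137), moving in the direction (-12, 7) keeps every constraint satisfied while z increases without bound.

unbounded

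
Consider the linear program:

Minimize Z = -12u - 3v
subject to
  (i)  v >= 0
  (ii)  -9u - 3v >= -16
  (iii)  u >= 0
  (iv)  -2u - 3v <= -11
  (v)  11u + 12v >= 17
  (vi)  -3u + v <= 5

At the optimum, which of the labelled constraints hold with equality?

(ii) and (iv)

Vertices and Z = -12u - 3v:
  (5/7, 67/21) → Z = -127/7
  (1/18, 31/6) → Z = -97/6
  (0, 11/3) → Z = -11
  (0, 5) → Z = -15

The minimum is at (5/7, 67/21). Substituting into each constraint, equality holds for (ii) and (iv); the remaining constraints have slack.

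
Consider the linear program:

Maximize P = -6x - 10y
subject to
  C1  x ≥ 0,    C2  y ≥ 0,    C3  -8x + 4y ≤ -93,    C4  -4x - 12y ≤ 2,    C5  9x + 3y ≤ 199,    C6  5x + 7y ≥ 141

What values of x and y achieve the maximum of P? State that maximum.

Corner points and P = -6x - 10y:
  (215/12, 151/12) → P = -700/3
  (1215/76, 663/76) → P = -3480/19
  (485/24, 137/24) → P = -535/3

The optimum lies where 9x + 3y = 199 and 5x + 7y = 141.
Solving simultaneously gives x = 485/24, y = 137/24.

x = 485/24, y = 137/24, maximum P = -535/3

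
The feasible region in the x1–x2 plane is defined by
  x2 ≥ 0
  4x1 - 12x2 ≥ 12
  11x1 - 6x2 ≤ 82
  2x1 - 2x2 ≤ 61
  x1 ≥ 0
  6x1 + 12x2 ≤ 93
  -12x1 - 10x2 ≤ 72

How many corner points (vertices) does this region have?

3

Of the 21 pairwise boundary intersections, those satisfying every inequality are:
  (3, 0)
  (82/11, 0)
  (76/9, 49/27)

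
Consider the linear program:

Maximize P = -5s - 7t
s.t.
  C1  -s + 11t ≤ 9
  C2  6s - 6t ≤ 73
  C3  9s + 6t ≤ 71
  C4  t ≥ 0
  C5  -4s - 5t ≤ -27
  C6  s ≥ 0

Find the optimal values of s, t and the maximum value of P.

Feasible corners and P = -5s - 7t:
  (727/105, 152/105) → P = -4699/105
  (36/7, 9/7) → P = -243/7
  (71/9, 0) → P = -355/9
  (27/4, 0) → P = -135/4

s = 27/4, t = 0, maximum P = -135/4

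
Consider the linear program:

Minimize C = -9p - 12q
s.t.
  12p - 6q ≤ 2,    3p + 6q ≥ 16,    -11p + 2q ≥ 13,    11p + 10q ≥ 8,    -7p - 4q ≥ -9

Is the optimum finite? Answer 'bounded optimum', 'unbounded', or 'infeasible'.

unbounded

From the feasible point (-23/36, 215/72), moving in the direction (-10, 11) keeps every constraint satisfied while C decreases without bound.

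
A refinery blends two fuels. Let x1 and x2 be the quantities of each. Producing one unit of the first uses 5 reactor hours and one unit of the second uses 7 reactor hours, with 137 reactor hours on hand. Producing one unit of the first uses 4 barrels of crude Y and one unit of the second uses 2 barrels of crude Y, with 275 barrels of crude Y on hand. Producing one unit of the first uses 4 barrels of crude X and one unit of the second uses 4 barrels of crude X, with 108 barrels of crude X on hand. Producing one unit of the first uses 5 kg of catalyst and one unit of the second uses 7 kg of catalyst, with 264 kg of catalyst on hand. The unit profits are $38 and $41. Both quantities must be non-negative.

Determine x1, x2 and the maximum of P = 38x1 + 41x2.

x1 = 26, x2 = 1, maximum P = 1029

Extreme points and P = 38x1 + 41x2:
  (0, 0) → P = 0
  (0, 137/7) → P = 5617/7
  (27, 0) → P = 1026
  (26, 1) → P = 1029

The binding constraints are 5x1 + 7x2 = 137 and 4x1 + 4x2 = 108.
Solving simultaneously gives x1 = 26, x2 = 1.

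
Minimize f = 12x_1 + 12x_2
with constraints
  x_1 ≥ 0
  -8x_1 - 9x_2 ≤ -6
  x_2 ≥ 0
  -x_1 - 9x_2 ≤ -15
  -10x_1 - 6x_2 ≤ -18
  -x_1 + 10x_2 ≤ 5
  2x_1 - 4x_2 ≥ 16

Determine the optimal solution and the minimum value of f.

x_1 = 102/11, x_2 = 7/11, minimum f = 1308/11

Feasible corners and f = 12x_1 + 12x_2:
  (15, 0) → f = 180
  (102/11, 7/11) → f = 1308/11
  (45/4, 13/8) → f = 309/2
The feasible region is unbounded (it extends along (10, 1), (1, 0)), but f strictly increases along every unbounded feasible direction, so there is no improving ray and the minimum is attained at a vertex.

The binding constraints are -x_1 - 9x_2 = -15 and 2x_1 - 4x_2 = 16.
Solving simultaneously gives x_1 = 102/11, x_2 = 7/11.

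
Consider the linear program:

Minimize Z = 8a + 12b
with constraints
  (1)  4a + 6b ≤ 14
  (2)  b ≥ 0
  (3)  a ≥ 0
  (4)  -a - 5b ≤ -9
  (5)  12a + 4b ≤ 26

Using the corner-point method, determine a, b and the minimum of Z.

Vertices and Z = 8a + 12b:
  (0, 7/3) → Z = 28
  (8/7, 11/7) → Z = 28
  (0, 9/5) → Z = 108/5

a = 0, b = 9/5, minimum Z = 108/5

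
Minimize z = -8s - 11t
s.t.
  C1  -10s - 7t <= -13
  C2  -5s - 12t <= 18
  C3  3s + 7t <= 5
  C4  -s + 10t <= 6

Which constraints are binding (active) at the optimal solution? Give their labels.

Feasible corners and z = -8s - 11t:
  (282/85, -49/17) → z = 439/85
  (8/7, 11/49) → z = -569/49
  (186, -79) → z = -619

The minimum is at (186, -79). Substituting into each constraint, equality holds for C2 and C3; the remaining constraints have slack.

C2 and C3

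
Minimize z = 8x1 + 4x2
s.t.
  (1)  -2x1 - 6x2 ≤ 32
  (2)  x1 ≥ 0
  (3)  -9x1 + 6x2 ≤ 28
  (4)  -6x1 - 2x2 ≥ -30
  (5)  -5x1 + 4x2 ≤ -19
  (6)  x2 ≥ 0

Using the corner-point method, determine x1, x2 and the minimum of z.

Extreme points and z = 8x1 + 4x2:
  (79/17, 18/17) → z = 704/17
  (5, 0) → z = 40
  (19/5, 0) → z = 152/5

The optimum lies where -5x1 + 4x2 = -19 and x2 = 0.
Solving simultaneously gives x1 = 19/5, x2 = 0.

x1 = 19/5, x2 = 0, minimum z = 152/5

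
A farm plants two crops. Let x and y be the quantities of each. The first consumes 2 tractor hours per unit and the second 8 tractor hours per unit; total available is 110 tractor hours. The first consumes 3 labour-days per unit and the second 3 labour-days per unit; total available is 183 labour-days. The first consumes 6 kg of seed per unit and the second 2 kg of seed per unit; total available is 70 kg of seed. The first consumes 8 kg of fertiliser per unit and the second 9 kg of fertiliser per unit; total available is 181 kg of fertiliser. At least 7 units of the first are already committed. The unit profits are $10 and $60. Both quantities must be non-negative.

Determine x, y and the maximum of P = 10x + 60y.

Extreme points and P = 10x + 60y:
  (35/3, 0) → P = 350/3
  (7, 0) → P = 70
  (85/11, 130/11) → P = 8650/11
  (7, 12) → P = 790

The binding constraints are 2x + 8y = 110 and x = 7.
Solving simultaneously gives x = 7, y = 12.

x = 7, y = 12, maximum P = 790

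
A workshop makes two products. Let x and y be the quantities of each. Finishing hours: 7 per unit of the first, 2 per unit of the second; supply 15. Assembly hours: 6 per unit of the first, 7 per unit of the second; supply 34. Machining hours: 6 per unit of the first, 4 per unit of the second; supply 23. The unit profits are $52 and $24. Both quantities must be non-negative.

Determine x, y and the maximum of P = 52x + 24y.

Corner points and P = 52x + 24y:
  (0, 0) → P = 0
  (0, 34/7) → P = 816/7
  (15/7, 0) → P = 780/7
  (1, 4) → P = 148

The optimum lies where 7x + 2y = 15 and 6x + 7y = 34.
Solving simultaneously gives x = 1, y = 4.

x = 1, y = 4, maximum P = 148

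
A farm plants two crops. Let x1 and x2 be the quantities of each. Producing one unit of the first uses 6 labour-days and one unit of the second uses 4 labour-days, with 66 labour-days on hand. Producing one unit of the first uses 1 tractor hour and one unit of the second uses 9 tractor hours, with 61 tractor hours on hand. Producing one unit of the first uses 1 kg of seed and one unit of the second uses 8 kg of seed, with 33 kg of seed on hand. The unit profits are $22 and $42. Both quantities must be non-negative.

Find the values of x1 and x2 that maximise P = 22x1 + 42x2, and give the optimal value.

x1 = 9, x2 = 3, maximum P = 324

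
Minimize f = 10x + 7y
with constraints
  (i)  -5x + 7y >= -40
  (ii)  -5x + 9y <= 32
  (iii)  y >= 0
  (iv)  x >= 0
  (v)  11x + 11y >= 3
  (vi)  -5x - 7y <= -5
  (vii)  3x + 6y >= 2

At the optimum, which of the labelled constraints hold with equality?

Vertices and f = 10x + 7y:
  (292/5, 36) → f = 836
  (8, 0) → f = 80
  (0, 32/9) → f = 224/9
  (1, 0) → f = 10
  (0, 5/7) → f = 5

The minimum is at (0, 5/7). Substituting into each constraint, equality holds for (iv) and (vi); the remaining constraints have slack.

(iv) and (vi)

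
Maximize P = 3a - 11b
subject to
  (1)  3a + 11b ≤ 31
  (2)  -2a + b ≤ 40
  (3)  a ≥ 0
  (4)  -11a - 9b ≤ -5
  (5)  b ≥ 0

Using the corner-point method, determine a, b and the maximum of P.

a = 31/3, b = 0, maximum P = 31

Feasible corners and P = 3a - 11b:
  (0, 31/11) → P = -31
  (31/3, 0) → P = 31
  (0, 5/9) → P = -55/9
  (5/11, 0) → P = 15/11

The optimum lies where 3a + 11b = 31 and b = 0.
Solving simultaneously gives a = 31/3, b = 0.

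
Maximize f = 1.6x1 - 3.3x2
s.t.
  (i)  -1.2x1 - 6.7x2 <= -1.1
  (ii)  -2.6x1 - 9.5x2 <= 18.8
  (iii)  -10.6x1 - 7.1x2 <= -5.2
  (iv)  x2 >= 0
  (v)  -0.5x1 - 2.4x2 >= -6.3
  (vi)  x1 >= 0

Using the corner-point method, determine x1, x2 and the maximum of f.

x1 = 12.6, x2 = 0, maximum f = 20.16

Corner points and f = 1.6x1 - 3.3x2:
  (2703/6250, 271/3125) → f = 12681/31250
  (11/12, 0) → f = 22/15
  (0, 52/71) → f = -858/355
  (63/5, 0) → f = 504/25
  (0, 21/8) → f = -693/80

The optimum lies where x2 = 0 and -0.5x1 - 2.4x2 = -6.3.
Solving simultaneously gives x1 = 63/5, x2 = 0.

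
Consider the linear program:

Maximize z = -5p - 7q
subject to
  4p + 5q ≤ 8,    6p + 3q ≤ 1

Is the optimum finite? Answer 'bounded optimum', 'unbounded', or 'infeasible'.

unbounded

From the feasible point (-19/18, 22/9), moving in the direction (3, -6) keeps every constraint satisfied while z increases without bound.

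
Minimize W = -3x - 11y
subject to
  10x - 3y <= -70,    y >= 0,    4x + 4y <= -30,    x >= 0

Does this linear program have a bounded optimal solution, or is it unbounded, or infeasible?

infeasible

The boundaries 10x - 3y = -70 and x = 0 meet at (0, 70/3), but that point violates 4x + 4y ≤ -30. Every candidate vertex is excluded by some other constraint, so the feasible region is empty.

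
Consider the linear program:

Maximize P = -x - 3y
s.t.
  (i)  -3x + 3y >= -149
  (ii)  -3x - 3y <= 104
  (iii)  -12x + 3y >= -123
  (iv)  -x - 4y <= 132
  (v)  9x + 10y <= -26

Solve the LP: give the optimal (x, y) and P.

x = -20/9, y = -292/9, maximum P = 896/9

Vertices and P = -x - 3y:
  (-20/9, -292/9) → P = 896/9
  (-962/3, 286) → P = -1612/3
  (32/17, -569/17) → P = 1675/17
  (384/49, -473/49) → P = 1035/49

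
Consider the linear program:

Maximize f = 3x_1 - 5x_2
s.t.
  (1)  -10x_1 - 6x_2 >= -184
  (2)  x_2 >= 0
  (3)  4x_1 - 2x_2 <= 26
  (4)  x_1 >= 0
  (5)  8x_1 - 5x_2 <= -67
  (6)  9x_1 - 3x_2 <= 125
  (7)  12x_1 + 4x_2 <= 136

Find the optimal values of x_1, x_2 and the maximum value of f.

Vertices and f = 3x_1 - 5x_2:
  (0, 92/3) → f = -460/3
  (5/2, 53/2) → f = -125
  (0, 67/5) → f = -67
  (103/23, 473/23) → f = -2056/23

x_1 = 0, x_2 = 67/5, maximum f = -67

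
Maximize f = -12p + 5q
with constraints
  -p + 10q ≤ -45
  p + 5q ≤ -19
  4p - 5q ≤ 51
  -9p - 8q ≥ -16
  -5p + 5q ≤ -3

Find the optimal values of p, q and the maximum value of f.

p = -48, q = -243/5, maximum f = 333

Corner points and f = -12p + 5q:
  (7/3, -64/15) → f = -148/3
  (-13/3, -74/15) → f = 82/3
  (232/37, -187/37) → f = -3719/37
  (488/77, -395/77) → f = -7831/77
  (-48, -243/5) → f = 333

The optimum lies where 4p - 5q = 51 and -5p + 5q = -3.
Solving simultaneously gives p = -48, q = -243/5.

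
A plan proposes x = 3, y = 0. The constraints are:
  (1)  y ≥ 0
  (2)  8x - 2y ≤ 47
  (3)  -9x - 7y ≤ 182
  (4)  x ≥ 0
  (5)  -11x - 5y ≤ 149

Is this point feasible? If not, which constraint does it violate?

(1): 0 ≥ 0 ✓
(2): 24 ≤ 47 ✓
(3): -27 ≤ 182 ✓
(4): 3 ≥ 0 ✓
(5): -33 ≤ 149 ✓

feasible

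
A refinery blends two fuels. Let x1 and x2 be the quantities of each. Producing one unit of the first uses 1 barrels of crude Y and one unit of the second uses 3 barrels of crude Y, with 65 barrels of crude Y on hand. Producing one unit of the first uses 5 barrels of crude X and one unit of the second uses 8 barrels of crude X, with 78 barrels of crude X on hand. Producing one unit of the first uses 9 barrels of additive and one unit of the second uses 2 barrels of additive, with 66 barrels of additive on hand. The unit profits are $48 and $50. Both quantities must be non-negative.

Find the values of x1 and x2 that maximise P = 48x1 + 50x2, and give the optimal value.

x1 = 6, x2 = 6, maximum P = 588

Extreme points and P = 48x1 + 50x2:
  (0, 0) → P = 0
  (0, 39/4) → P = 975/2
  (22/3, 0) → P = 352
  (6, 6) → P = 588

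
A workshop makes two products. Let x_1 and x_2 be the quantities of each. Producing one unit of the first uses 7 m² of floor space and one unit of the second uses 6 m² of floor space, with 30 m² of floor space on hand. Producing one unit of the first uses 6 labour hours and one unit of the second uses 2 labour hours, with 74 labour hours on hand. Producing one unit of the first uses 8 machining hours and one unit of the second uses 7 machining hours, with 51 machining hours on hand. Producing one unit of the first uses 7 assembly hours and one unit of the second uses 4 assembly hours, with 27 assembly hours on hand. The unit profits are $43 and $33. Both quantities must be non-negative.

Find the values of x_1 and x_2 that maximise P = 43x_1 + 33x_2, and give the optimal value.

x_1 = 3, x_2 = 3/2, maximum P = 357/2

Vertices and P = 43x_1 + 33x_2:
  (0, 0) → P = 0
  (0, 5) → P = 165
  (27/7, 0) → P = 1161/7
  (3, 3/2) → P = 357/2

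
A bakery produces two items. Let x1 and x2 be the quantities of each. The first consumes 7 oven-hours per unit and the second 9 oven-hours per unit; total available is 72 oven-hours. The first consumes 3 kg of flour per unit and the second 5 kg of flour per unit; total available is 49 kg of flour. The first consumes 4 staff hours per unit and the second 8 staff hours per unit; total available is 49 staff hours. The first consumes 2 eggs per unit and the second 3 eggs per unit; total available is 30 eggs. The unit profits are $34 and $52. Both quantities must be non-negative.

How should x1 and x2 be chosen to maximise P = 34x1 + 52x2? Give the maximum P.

Extreme points and P = 34x1 + 52x2:
  (0, 0) → P = 0
  (0, 49/8) → P = 637/2
  (72/7, 0) → P = 2448/7
  (27/4, 11/4) → P = 745/2

The optimum lies where 7x1 + 9x2 = 72 and 4x1 + 8x2 = 49.
Solving simultaneously gives x1 = 27/4, x2 = 11/4.

x1 = 27/4, x2 = 11/4, maximum P = 745/2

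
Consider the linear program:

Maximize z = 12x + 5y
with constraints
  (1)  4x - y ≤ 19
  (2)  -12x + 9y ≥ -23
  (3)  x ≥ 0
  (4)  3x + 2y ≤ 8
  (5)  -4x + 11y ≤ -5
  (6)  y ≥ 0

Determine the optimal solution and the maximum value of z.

Feasible corners and z = 12x + 5y:
  (13/6, 1/3) → z = 83/3
  (23/12, 0) → z = 23
  (5/4, 0) → z = 15

The optimum lies where -12x + 9y = -23 and -4x + 11y = -5.
Solving simultaneously gives x = 13/6, y = 1/3.

x = 13/6, y = 1/3, maximum z = 83/3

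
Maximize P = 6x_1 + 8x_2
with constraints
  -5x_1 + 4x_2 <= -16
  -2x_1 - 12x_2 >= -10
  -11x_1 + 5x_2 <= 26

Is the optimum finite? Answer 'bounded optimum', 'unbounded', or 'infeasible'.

From the feasible point (58/17, 9/34), moving in the direction (12, -2) keeps every constraint satisfied while P increases without bound.

unbounded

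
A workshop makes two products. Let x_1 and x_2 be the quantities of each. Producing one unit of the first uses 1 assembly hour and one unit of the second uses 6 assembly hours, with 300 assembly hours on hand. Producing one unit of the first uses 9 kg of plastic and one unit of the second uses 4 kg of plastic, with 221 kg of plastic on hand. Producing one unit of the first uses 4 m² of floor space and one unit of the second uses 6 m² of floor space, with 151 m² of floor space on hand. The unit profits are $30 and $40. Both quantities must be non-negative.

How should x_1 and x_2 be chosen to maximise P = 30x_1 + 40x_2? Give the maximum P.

x_1 = 19, x_2 = 25/2, maximum P = 1070

Vertices and P = 30x_1 + 40x_2:
  (0, 0) → P = 0
  (0, 151/6) → P = 3020/3
  (221/9, 0) → P = 2210/3
  (19, 25/2) → P = 1070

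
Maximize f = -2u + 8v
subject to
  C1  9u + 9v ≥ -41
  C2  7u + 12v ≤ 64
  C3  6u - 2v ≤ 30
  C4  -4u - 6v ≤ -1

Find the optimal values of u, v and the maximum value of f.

Extreme points and f = -2u + 8v:
  (-356/15, 863/45) → f = 1808/9
  (-85/6, 173/18) → f = 947/9
  (244/43, 87/43) → f = 208/43
  (91/22, -57/22) → f = -29

The optimum lies where 9u + 9v = -41 and 7u + 12v = 64.
Solving simultaneously gives u = -356/15, v = 863/45.

u = -356/15, v = 863/45, maximum f = 1808/9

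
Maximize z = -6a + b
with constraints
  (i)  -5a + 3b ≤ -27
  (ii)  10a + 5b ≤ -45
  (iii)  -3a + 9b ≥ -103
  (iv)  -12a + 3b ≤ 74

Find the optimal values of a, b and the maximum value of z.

Extreme points and z = -6a + b:
  (0, -9) → z = -9
  (-11/6, -217/18) → z = -19/18
  (22/21, -233/21) → z = -365/21

The binding constraints are -5a + 3b = -27 and -3a + 9b = -103.
Solving simultaneously gives a = -11/6, b = -217/18.

a = -11/6, b = -217/18, maximum z = -19/18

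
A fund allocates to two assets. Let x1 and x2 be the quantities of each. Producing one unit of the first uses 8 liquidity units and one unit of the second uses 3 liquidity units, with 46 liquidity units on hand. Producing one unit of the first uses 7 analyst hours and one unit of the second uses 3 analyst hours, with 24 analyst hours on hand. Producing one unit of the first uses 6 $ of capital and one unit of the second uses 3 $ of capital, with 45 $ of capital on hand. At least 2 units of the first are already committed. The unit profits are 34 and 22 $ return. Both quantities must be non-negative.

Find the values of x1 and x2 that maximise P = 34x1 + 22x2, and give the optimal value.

Feasible corners and P = 34x1 + 22x2:
  (24/7, 0) → P = 816/7
  (2, 0) → P = 68
  (2, 10/3) → P = 424/3

x1 = 2, x2 = 10/3, maximum P = 424/3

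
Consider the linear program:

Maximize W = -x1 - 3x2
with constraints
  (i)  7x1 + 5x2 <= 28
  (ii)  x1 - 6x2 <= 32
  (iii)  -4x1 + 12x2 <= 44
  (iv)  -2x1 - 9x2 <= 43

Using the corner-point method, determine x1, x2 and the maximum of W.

The binding constraints are -4x1 + 12x2 = 44 and -2x1 - 9x2 = 43.
Solving simultaneously gives x1 = -76/5, x2 = -7/5.

x1 = -76/5, x2 = -7/5, maximum W = 97/5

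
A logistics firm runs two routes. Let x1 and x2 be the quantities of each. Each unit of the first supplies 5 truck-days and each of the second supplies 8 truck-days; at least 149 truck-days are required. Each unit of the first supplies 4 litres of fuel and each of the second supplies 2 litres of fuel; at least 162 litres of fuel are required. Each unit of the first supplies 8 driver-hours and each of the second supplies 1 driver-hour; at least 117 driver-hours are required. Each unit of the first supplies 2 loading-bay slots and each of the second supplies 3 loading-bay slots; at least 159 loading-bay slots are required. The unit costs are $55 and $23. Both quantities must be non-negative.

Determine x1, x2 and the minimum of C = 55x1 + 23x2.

x1 = 6, x2 = 69, minimum C = 1917

Extreme points and C = 55x1 + 23x2:
  (0, 117) → C = 2691
  (159/2, 0) → C = 8745/2
  (6, 69) → C = 1917
  (21, 39) → C = 2052
The feasible region is unbounded (it extends along (0, 1), (1, 0)), but C strictly increases along every unbounded feasible direction, so there is no improving ray and the minimum is attained at a vertex.

The binding constraints are 4x1 + 2x2 = 162 and 8x1 + x2 = 117.
Solving simultaneously gives x1 = 6, x2 = 69.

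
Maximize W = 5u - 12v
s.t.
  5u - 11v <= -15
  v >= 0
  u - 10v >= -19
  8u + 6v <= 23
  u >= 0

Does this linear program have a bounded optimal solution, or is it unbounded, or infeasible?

Vertices and W = 5u - 12v:
  (163/118, 235/118) → W = -2005/118
  (0, 15/11) → W = -180/11
  (58/43, 175/86) → W = -760/43
  (0, 19/10) → W = -114/5
The feasible region has finitely many vertices and no improving ray; the maximum is -180/11 at (0, 15/11).

bounded optimum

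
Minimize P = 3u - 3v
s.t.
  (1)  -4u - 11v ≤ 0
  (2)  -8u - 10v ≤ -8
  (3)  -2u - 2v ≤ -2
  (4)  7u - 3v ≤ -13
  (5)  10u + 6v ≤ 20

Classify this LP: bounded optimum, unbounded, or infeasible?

From the feasible point (-1, 2), moving in the direction (-6, 10) keeps every constraint satisfied while P decreases without bound.

unbounded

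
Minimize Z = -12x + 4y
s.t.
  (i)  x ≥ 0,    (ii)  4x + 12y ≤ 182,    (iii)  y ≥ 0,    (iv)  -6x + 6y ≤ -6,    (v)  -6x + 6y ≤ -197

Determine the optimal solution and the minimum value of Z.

x = 91/2, y = 0, minimum Z = -546

Corner points and Z = -12x + 4y:
  (91/2, 0) → Z = -546
  (36, 19/6) → Z = -1258/3
  (197/6, 0) → Z = -394

The binding constraints are 4x + 12y = 182 and y = 0.
Solving simultaneously gives x = 91/2, y = 0.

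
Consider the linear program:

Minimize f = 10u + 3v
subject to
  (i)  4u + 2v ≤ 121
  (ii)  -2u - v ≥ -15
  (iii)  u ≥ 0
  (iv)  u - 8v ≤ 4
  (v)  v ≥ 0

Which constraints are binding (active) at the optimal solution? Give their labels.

Vertices and f = 10u + 3v:
  (0, 15) → f = 45
  (124/17, 7/17) → f = 1261/17
  (0, 0) → f = 0
  (4, 0) → f = 40

The minimum is at (0, 0). Substituting into each constraint, equality holds for (iii) and (v); the remaining constraints have slack.

(iii) and (v)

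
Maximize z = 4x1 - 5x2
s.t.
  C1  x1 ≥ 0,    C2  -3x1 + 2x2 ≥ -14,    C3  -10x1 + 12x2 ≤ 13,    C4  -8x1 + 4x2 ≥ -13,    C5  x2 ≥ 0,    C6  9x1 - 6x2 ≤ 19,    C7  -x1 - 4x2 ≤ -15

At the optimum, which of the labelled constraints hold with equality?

Feasible corners and z = 4x1 - 5x2:
  (26/7, 117/28) → z = -169/28
  (32/13, 163/52) → z = -303/52
  (28/9, 107/36) → z = -29/12

The maximum is at (28/9, 107/36). Substituting into each constraint, equality holds for C4 and C7; the remaining constraints have slack.

C4 and C7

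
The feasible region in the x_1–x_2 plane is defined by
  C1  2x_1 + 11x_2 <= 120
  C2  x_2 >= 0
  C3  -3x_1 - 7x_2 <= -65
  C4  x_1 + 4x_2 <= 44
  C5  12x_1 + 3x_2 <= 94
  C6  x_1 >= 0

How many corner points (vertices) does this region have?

Intersecting each pair of boundary lines and keeping only the points that satisfy every inequality leaves:
  (4/3, 32/3)
  (0, 120/11)
  (463/75, 166/25)
  (0, 65/7)
  (244/45, 434/45)

5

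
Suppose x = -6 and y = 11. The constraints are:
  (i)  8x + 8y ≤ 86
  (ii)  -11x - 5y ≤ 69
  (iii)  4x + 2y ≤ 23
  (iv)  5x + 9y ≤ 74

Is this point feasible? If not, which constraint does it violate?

(i): 40 ≤ 86 ✓
(ii): 11 ≤ 69 ✓
(iii): -2 ≤ 23 ✓
(iv): 69 ≤ 74 ✓

feasible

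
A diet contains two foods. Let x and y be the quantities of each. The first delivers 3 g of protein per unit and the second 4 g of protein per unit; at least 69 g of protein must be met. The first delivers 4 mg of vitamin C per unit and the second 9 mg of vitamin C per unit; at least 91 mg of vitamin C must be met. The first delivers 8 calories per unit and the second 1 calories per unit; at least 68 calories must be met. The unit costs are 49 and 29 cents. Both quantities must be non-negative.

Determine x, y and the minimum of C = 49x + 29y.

The feasible region is unbounded (it extends along (0, 1), (1, 0)), but C strictly increases along every unbounded feasible direction, so there is no improving ray and the minimum is attained at a vertex.

x = 7, y = 12, minimum C = 691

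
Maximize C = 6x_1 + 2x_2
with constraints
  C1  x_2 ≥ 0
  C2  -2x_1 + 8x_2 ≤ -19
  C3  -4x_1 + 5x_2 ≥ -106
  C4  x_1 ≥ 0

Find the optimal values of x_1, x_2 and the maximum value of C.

The optimum lies where -2x_1 + 8x_2 = -19 and -4x_1 + 5x_2 = -106.
Solving simultaneously gives x_1 = 753/22, x_2 = 68/11.

x_1 = 753/22, x_2 = 68/11, maximum C = 2395/11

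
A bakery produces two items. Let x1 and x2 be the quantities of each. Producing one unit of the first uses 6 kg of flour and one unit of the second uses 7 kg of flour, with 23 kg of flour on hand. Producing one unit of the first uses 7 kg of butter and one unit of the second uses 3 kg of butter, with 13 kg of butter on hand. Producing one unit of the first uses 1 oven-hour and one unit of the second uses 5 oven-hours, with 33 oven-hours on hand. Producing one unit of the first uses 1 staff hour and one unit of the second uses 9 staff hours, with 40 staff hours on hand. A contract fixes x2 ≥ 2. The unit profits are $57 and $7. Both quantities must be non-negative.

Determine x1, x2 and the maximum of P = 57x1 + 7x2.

x1 = 1, x2 = 2, maximum P = 71

Extreme points and P = 57x1 + 7x2:
  (0, 23/7) → P = 23
  (0, 2) → P = 14
  (22/31, 83/31) → P = 1835/31
  (1, 2) → P = 71

The optimum lies where 7x1 + 3x2 = 13 and x2 = 2.
Solving simultaneously gives x1 = 1, x2 = 2.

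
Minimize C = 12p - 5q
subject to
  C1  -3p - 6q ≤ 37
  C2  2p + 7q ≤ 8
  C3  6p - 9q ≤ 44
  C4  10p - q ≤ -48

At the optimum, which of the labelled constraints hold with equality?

Feasible corners and C = 12p - 5q:
  (-307/9, 98/9) → C = -4174/9
  (-325/63, -226/63) → C = -2770/63
  (-41/9, 22/9) → C = -602/9

The minimum is at (-307/9, 98/9). Substituting into each constraint, equality holds for C1 and C2; the remaining constraints have slack.

C1 and C2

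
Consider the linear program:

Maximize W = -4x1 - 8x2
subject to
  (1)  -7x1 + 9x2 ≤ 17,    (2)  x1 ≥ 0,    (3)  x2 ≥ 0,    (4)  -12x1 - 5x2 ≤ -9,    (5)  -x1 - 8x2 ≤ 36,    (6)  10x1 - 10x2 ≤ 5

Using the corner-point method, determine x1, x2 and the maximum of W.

x1 = 23/34, x2 = 3/17, maximum W = -70/17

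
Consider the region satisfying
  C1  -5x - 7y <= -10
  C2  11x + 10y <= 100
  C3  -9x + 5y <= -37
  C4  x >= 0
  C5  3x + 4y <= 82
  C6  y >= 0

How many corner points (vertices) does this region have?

3

Pairwise boundary intersections that survive every other constraint:
  (6, 17/5)
  (100/11, 0)
  (37/9, 0)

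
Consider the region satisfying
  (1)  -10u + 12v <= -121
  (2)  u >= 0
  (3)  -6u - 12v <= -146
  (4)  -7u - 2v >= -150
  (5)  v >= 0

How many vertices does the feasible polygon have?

3

Pairwise boundary intersections that survive every other constraint:
  (267/16, 367/96)
  (1021/52, 653/104)
  (377/18, 61/36)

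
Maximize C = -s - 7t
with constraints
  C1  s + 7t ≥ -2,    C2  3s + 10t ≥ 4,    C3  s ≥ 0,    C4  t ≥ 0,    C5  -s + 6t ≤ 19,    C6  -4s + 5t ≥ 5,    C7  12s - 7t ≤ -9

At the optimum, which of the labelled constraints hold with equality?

Corner points and C = -s - 7t:
  (0, 19/6) → C = -133/6
  (0, 9/7) → C = -9
  (79/65, 219/65) → C = -124/5

The maximum is at (0, 9/7). Substituting into each constraint, equality holds for C3 and C7; the remaining constraints have slack.

C3 and C7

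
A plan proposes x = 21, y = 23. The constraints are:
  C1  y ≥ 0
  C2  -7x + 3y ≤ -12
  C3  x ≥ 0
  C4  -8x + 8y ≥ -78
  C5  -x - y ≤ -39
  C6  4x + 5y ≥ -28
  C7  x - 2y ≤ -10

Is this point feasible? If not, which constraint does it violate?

C1: 23 ≥ 0 ✓
C2: -78 ≤ -12 ✓
C3: 21 ≥ 0 ✓
C4: 16 ≥ -78 ✓
C5: -44 ≤ -39 ✓
C6: 199 ≥ -28 ✓
C7: -25 ≤ -10 ✓

feasible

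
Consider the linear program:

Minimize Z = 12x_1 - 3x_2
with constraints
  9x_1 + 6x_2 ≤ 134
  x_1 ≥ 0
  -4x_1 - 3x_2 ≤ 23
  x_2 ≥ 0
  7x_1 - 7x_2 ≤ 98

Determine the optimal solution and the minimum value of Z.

Feasible corners and Z = 12x_1 - 3x_2:
  (0, 67/3) → Z = -67
  (218/15, 8/15) → Z = 864/5
  (0, 0) → Z = 0
  (14, 0) → Z = 168

The optimum lies where 9x_1 + 6x_2 = 134 and x_1 = 0.
Solving simultaneously gives x_1 = 0, x_2 = 67/3.

x_1 = 0, x_2 = 67/3, minimum Z = -67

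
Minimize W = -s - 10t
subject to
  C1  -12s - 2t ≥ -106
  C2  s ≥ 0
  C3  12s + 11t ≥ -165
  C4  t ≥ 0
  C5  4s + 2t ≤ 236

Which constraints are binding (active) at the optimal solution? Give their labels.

Corner points and W = -s - 10t:
  (0, 53) → W = -530
  (53/6, 0) → W = -53/6
  (0, 0) → W = 0

The minimum is at (0, 53). Substituting into each constraint, equality holds for C1 and C2; the remaining constraints have slack.

C1 and C2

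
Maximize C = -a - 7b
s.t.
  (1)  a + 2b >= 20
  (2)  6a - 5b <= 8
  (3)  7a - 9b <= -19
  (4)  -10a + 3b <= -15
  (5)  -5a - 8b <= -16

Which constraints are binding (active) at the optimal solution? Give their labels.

Extreme points and C = -a - 7b:
  (142/23, 159/23) → C = -1255/23
  (90/23, 185/23) → C = -1385/23
  (167/19, 170/19) → C = -1357/19
The feasible region is unbounded (it extends along (3, 10), (5, 6)), but C strictly decreases along every unbounded feasible direction, so there is no improving ray and the maximum is attained at a vertex.

The maximum is at (142/23, 159/23). Substituting into each constraint, equality holds for (1) and (3); the remaining constraints have slack.

(1) and (3)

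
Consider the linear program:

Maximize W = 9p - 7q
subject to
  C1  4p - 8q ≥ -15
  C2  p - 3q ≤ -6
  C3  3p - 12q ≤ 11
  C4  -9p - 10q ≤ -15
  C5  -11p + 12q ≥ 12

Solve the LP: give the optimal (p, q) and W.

Feasible corners and W = 9p - 7q:
  (3/4, 9/4) → W = -9
  (21/10, 117/40) → W = -63/40
  (12/7, 18/7) → W = -18/7

The optimum lies where 4p - 8q = -15 and -11p + 12q = 12.
Solving simultaneously gives p = 21/10, q = 117/40.

p = 21/10, q = 117/40, maximum W = -63/40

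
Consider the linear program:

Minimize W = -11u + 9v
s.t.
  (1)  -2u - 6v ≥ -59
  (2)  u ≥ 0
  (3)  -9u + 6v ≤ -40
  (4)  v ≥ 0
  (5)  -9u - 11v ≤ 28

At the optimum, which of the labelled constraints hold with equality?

(1) and (4)

Feasible corners and W = -11u + 9v:
  (9, 41/6) → W = -75/2
  (59/2, 0) → W = -649/2
  (40/9, 0) → W = -440/9

The minimum is at (59/2, 0). Substituting into each constraint, equality holds for (1) and (4); the remaining constraints have slack.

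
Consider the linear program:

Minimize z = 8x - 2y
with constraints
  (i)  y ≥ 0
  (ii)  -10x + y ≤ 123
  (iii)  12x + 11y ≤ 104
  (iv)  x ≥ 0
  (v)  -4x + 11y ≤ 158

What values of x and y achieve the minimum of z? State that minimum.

x = 0, y = 104/11, minimum z = -208/11

Corner points and z = 8x - 2y:
  (26/3, 0) → z = 208/3
  (0, 0) → z = 0
  (0, 104/11) → z = -208/11

The optimum lies where 12x + 11y = 104 and x = 0.
Solving simultaneously gives x = 0, y = 104/11.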